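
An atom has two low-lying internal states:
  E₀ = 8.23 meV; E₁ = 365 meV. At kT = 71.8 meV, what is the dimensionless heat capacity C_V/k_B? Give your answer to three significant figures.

Eᵢ/kT = 0.11462, 5.0836.
Z = Σ e^(−Eᵢ/kT) = e^(−0.11462) + e^(−5.0836) = 0.89170 + 0.0061976 = 0.89790.
⟨E⟩ = 10.693 meV, ⟨E²⟩ = 986.83 meV².
C_V/k_B = (⟨E²⟩ − ⟨E⟩²)/(kT)² = (986.83 − 114.34)/5155.2 = 0.169.

0.169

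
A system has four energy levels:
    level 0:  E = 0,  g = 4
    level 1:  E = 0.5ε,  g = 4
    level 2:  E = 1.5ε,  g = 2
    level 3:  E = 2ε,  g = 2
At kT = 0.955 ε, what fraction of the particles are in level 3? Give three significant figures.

Eᵢ/kT = 0, 0.52356, 1.5707, 2.0942.
Z = Σ gᵢe^(−Eᵢ/kT) = 4·e^(−0) + 4·e^(−0.52356) + 2·e^(−1.5707) + 2·e^(−2.0942) = 4.0000 + 2.3696 + 0.41580 + 0.24634 = 7.0317.
P₃ = g₃ e^(−E₃/kT) / Z = 0.24634/7.0317 = 0.0350.

0.0350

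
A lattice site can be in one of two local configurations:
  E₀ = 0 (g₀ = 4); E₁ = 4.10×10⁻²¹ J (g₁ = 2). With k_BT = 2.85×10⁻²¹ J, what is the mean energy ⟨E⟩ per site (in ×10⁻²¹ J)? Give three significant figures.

Eᵢ/kT = 0, 1.4386.
Z = Σ gᵢe^(−Eᵢ/kT) = 4·e^(−0) + 2·e^(−1.4386) = 4.0000 + 0.47452 = 4.4745.
⟨E⟩ = Σ Eᵢ gᵢe^(−Eᵢ/kT) / Z = (0·4.0000 + 4.10·0.47452) / 4.4745 = 0.435 ×10⁻²¹ J.

0.435 ×10⁻²¹ J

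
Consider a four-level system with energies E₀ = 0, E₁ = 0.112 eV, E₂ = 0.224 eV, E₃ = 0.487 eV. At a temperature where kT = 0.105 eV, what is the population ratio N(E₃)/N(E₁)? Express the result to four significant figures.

n₃/n₁ = exp[−(E₃−E₁)/kT] = exp(−(0.375 eV)/(0.105 eV)) = exp(-3.57143) = 0.02812.

0.02812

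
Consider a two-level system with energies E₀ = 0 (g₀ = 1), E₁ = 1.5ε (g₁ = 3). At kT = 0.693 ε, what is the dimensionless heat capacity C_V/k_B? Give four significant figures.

0.8928

Eᵢ/kT = 0, 2.16450.
Z = Σ gᵢe^(−Eᵢ/kT) = 1·e^(−0) + 3·e^(−2.16450) = 1.00000 + 0.344422 = 1.34442.
⟨E⟩ = 0.384279 ε, ⟨E²⟩ = 0.576419 ε².
C_V/k_B = (⟨E²⟩ − ⟨E⟩²)/(kT)² = (0.576419 − 0.147670)/0.480249 = 0.8928.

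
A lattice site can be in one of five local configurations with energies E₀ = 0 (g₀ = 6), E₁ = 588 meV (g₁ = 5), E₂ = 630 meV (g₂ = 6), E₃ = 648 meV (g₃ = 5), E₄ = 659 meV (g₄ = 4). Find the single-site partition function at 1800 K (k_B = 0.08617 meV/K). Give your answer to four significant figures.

k_BT = 0.08617 × 1800 K = 155.106 meV.
Eᵢ/kT = 0, 3.79096, 4.06174, 4.17779, 4.24871.
Z = Σ gᵢe^(−Eᵢ/kT) = 6·e^(−0) + 5·e^(−3.79096) + 6·e^(−4.06174) + 5·e^(−4.17779) + 4·e^(−4.24871) = 6.00000 + 0.112870 + 0.103314 + 0.0766618 + 0.0571306 = 6.34998.

Z = 6.350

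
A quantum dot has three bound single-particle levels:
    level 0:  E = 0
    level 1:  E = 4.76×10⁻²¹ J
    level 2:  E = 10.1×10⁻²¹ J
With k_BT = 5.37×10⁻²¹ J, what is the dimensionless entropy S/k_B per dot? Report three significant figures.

Eᵢ/kT = 0, 0.88641, 1.8808.
Z = Σ e^(−Eᵢ/kT) = e^(−0) + e^(−0.88641) + e^(−1.8808) = 1.0000 + 0.41213 + 0.15247 = 1.5646.
⟨E⟩ = Σ EᵢPᵢ = 2.2381 ×10⁻²¹ J.
S/k_B = ln Z + ⟨E⟩/kT = ln(1.5646) + 2.2381/5.37 = 0.44763 + 0.41678 = 0.864.

0.864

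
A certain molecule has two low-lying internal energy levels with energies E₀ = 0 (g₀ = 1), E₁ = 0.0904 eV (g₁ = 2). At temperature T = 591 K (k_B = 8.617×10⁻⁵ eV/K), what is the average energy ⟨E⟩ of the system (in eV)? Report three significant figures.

0.0229 eV

k_BT = 8.617×10⁻⁵ × 591 K = 0.050926 eV.
Eᵢ/kT = 0, 1.7751.
Z = Σ gᵢe^(−Eᵢ/kT) = 1·e^(−0) + 2·e^(−1.7751) = 1.0000 + 0.33893 = 1.3389.
⟨E⟩ = Σ Eᵢ gᵢe^(−Eᵢ/kT) / Z = (0·1.0000 + 0.0904·0.33893) / 1.3389 = 0.0229 eV.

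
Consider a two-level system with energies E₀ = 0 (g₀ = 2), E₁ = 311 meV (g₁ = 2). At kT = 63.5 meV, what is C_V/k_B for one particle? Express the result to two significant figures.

0.18

Eᵢ/kT = 0, 4.898.
Z = Σ gᵢe^(−Eᵢ/kT) = 2·e^(−0) + 2·e^(−4.898) = 2.000 + 0.01492 = 2.015.
⟨E⟩ = 2.303 meV, ⟨E²⟩ = 716.2 meV².
C_V/k_B = (⟨E²⟩ − ⟨E⟩²)/(kT)² = (716.2 − 5.304)/4032 = 0.18.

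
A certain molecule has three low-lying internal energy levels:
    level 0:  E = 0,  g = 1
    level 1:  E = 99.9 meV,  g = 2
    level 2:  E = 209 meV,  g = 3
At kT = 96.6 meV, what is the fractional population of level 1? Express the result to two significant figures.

0.35

Eᵢ/kT = 0, 1.034, 2.164.
Z = Σ gᵢe^(−Eᵢ/kT) = 1·e^(−0) + 2·e^(−1.034) + 3·e^(−2.164) = 1.000 + 0.7112 + 0.3446 = 2.056.
P₁ = g₁ e^(−E₁/kT) / Z = 0.7112/2.056 = 0.35.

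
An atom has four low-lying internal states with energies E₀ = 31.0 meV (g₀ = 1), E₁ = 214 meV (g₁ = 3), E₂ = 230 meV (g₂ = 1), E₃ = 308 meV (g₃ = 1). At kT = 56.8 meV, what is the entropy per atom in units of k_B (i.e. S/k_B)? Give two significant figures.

Eᵢ/kT = 0.5458, 3.768, 4.049, 5.423.
Z = Σ gᵢe^(−Eᵢ/kT) = 1·e^(−0.5458) + 3·e^(−3.768) + 1·e^(−4.049) + 1·e^(−5.423) = 0.5794 + 0.06929 + 0.01744 + 0.004414 = 0.6705.
⟨E⟩ = Σ EᵢPᵢ = 56.91 meV.
S/k_B = ln Z + ⟨E⟩/kT = ln(0.6705) + 56.91/56.8 = -0.3997 + 1.002 = 0.60.

0.60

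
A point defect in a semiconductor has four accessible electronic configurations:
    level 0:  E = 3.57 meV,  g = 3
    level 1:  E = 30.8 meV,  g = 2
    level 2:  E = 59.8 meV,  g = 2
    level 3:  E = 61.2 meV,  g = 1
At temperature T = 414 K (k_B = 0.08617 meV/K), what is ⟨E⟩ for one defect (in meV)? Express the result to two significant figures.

17 meV

k_BT = 0.08617 × 414 K = 35.67 meV.
Eᵢ/kT = 0.1001, 0.8635, 1.676, 1.716.
Z = Σ gᵢe^(−Eᵢ/kT) = 3·e^(−0.1001) + 2·e^(−0.8635) + 2·e^(−1.676) + 1·e^(−1.716) = 2.714 + 0.8434 + 0.3742 + 0.1798 = 4.111.
⟨E⟩ = Σ Eᵢ gᵢe^(−Eᵢ/kT) / Z = (3.57·2.714 + 30.8·0.8434 + 59.8·0.3742 + 61.2·0.1798) / 4.111 = 17 meV.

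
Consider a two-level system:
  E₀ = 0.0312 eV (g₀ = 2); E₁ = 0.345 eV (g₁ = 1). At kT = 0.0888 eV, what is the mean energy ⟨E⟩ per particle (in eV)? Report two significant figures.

0.036 eV

Eᵢ/kT = 0.3514, 3.885.
Z = Σ gᵢe^(−Eᵢ/kT) = 2·e^(−0.3514) + 1·e^(−3.885) = 1.407 + 0.02055 = 1.428.
⟨E⟩ = Σ Eᵢ gᵢe^(−Eᵢ/kT) / Z = (0.0312·1.407 + 0.345·0.02055) / 1.428 = 0.036 eV.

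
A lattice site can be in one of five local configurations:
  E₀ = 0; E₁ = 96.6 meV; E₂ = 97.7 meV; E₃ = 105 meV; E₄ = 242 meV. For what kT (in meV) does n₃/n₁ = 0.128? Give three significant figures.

n₃/n₁ = exp[−(E₃−E₁)/kT] = 0.128.
⇒ (E₃−E₁)/kT = ln(1/0.128) = ln(7.8125) = 2.0557.
kT = 8.4 meV / 2.0557 = 4.09 meV.

4.09 meV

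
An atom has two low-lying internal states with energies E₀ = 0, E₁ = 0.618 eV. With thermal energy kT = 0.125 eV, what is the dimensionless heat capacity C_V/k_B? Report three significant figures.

Eᵢ/kT = 0, 4.9440.
Z = Σ e^(−Eᵢ/kT) = e^(−0) + e^(−4.9440) = 1.0000 + 0.0071260 = 1.0071.
⟨E⟩ = 0.0043728 eV, ⟨E²⟩ = 0.0027024 eV².
C_V/k_B = (⟨E²⟩ − ⟨E⟩²)/(kT)² = (0.0027024 − 0.000019121)/0.015625 = 0.172.

0.172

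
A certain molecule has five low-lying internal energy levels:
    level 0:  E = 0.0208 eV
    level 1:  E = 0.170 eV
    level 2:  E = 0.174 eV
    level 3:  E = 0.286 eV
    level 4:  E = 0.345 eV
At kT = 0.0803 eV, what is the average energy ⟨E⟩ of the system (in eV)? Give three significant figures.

0.0660 eV

Eᵢ/kT = 0.25903, 2.1171, 2.1669, 3.5616, 4.2964.
Z = Σ e^(−Eᵢ/kT) = e^(−0.25903) + e^(−2.1171) + e^(−2.1669) + e^(−3.5616) + e^(−4.2964) = 0.77180 + 0.12038 + 0.11453 + 0.028393 + 0.013617 = 1.0487.
⟨E⟩ = Σ Eᵢ e^(−Eᵢ/kT) / Z = (0.0208·0.77180 + 0.170·0.12038 + 0.174·0.11453 + 0.286·0.028393 + 0.345·0.013617) / 1.0487 = 0.0660 eV.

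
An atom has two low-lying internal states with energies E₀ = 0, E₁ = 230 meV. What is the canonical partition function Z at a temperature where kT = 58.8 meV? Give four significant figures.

Eᵢ/kT = 0, 3.91156.
Z = Σ e^(−Eᵢ/kT) = e^(−0) + e^(−3.91156) = 1.00000 + 0.0200093 = 1.02001.

Z = 1.020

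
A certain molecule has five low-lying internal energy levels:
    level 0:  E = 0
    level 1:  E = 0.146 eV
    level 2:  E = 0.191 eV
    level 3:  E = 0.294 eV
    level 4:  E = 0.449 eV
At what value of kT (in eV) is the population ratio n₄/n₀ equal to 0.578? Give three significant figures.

0.819 eV

n₄/n₀ = exp[−(E₄−E₀)/kT] = 0.578.
⇒ (E₄−E₀)/kT = ln(1/0.578) = ln(1.7301) = 0.54818.
kT = 0.449 eV / 0.54818 = 0.819 eV.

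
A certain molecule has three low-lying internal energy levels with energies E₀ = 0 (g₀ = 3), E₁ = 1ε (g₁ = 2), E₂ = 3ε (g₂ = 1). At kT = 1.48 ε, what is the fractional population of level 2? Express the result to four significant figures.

Eᵢ/kT = 0, 0.675676, 2.02703.
Z = Σ gᵢe^(−Eᵢ/kT) = 3·e^(−0) + 2·e^(−0.675676) + 1·e^(−2.02703) = 3.00000 + 1.01762 + 0.131726 = 4.14935.
P₂ = g₂ e^(−E₂/kT) / Z = 0.131726/4.14935 = 0.03175.

0.03175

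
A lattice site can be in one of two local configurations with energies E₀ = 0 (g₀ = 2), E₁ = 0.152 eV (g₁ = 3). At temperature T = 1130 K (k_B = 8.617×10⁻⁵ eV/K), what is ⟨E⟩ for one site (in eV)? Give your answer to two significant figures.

0.036 eV

k_BT = 8.617×10⁻⁵ × 1130 K = 0.09737 eV.
Eᵢ/kT = 0, 1.561.
Z = Σ gᵢe^(−Eᵢ/kT) = 2·e^(−0) + 3·e^(−1.561) = 2.000 + 0.6298 = 2.630.
⟨E⟩ = Σ Eᵢ gᵢe^(−Eᵢ/kT) / Z = (0·2.000 + 0.152·0.6298) / 2.630 = 0.036 eV.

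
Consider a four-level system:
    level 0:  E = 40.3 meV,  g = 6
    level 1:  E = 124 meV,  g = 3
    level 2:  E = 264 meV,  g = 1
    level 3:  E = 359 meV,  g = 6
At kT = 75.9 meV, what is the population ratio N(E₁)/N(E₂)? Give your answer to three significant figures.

n₁/n₂ = (g₁/g₂) exp[−(E₁−E₂)/kT] = (3/1) × exp(−(-140 meV)/(75.9 meV)) = (3/1) × exp(1.8445) = 19.0.

19.0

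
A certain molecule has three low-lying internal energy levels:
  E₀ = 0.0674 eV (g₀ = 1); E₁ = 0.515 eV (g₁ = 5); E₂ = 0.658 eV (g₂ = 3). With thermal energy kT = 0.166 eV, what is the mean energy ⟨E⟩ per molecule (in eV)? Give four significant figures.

Eᵢ/kT = 0.406024, 3.10241, 3.96386.
Z = Σ gᵢe^(−Eᵢ/kT) = 1·e^(−0.406024) + 5·e^(−3.10241) + 3·e^(−3.96386) = 0.666294 + 0.224704 + 0.0569690 = 0.947967.
⟨E⟩ = Σ Eᵢ gᵢe^(−Eᵢ/kT) / Z = (0.0674·0.666294 + 0.515·0.224704 + 0.658·0.0569690) / 0.947967 = 0.2090 eV.

0.2090 eV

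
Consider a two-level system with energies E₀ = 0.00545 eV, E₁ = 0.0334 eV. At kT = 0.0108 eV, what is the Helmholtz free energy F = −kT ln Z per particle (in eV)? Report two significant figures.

0.0047 eV

Eᵢ/kT = 0.5046, 3.093.
Z = Σ e^(−Eᵢ/kT) = e^(−0.5046) + e^(−3.093) = 0.6037 + 0.04537 = 0.6491.
F = −kT ln Z = −0.0108 × ln(0.6491) = −0.0108 × -0.4322 = 0.0047 eV.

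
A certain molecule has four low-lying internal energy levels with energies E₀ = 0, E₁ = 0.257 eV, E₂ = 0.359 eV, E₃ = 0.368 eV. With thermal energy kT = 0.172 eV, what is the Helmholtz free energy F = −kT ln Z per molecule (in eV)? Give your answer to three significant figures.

-0.0658 eV

Eᵢ/kT = 0, 1.4942, 2.0872, 2.1395.
Z = Σ e^(−Eᵢ/kT) = e^(−0) + e^(−1.4942) + e^(−2.0872) + e^(−2.1395) = 1.0000 + 0.22443 + 0.12403 + 0.11771 = 1.4662.
F = −kT ln Z = −0.172 × ln(1.4662) = −0.172 × 0.38267 = -0.0658 eV.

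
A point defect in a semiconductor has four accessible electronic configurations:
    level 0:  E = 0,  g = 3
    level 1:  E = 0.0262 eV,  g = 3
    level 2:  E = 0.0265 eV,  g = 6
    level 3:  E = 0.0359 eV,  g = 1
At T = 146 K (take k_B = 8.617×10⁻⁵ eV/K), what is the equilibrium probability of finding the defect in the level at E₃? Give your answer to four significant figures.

k_BT = 8.617×10⁻⁵ × 146 K = 0.0125808 eV.
Eᵢ/kT = 0, 2.08254, 2.10638, 2.85355.
Z = Σ gᵢe^(−Eᵢ/kT) = 3·e^(−0) + 3·e^(−2.08254) + 6·e^(−2.10638) + 1·e^(−2.85355) = 3.00000 + 0.373840 + 0.730066 + 0.0576393 = 4.16155.
P₃ = g₃ e^(−E₃/kT) / Z = 0.0576393/4.16155 = 0.01385.

0.01385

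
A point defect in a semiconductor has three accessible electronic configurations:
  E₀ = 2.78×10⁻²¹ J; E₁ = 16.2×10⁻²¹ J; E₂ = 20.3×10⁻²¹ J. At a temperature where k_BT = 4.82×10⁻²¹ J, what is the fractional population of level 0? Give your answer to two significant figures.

Eᵢ/kT = 0.5768, 3.361, 4.212.
Z = Σ e^(−Eᵢ/kT) = e^(−0.5768) + e^(−3.361) + e^(−4.212) = 0.5617 + 0.03470 + 0.01482 = 0.6112.
P₀ = e^(−E₀/kT) / Z = 0.5617/0.6112 = 0.92.

0.92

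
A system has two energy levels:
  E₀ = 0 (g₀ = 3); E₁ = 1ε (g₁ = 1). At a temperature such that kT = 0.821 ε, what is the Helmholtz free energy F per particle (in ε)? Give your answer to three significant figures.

-0.979 ε

Eᵢ/kT = 0, 1.2180.
Z = Σ gᵢe^(−Eᵢ/kT) = 3·e^(−0) + 1·e^(−1.2180) = 3.0000 + 0.29582 = 3.2958.
F = −kT ln Z = −0.821 × ln(3.2958) = −0.821 × 1.1926 = -0.979 ε.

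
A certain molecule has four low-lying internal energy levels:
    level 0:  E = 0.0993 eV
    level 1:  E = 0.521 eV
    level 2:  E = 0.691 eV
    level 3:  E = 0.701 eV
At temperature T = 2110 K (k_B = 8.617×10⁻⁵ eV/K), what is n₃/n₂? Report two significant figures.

0.95

k_BT = 8.617×10⁻⁵ × 2110 K = 0.1818 eV.
n₃/n₂ = exp[−(E₃−E₂)/kT] = exp(−(0.010 eV)/(0.1818 eV)) = exp(-0.05501) = 0.95.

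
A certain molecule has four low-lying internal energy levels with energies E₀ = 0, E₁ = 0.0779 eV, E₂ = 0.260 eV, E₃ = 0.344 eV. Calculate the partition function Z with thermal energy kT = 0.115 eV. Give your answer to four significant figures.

Eᵢ/kT = 0, 0.677391, 2.26087, 2.99130.
Z = Σ e^(−Eᵢ/kT) = e^(−0) + e^(−0.677391) + e^(−2.26087) + e^(−2.99130) = 1.00000 + 0.507940 + 0.104260 + 0.0502221 = 1.66242.

Z = 1.662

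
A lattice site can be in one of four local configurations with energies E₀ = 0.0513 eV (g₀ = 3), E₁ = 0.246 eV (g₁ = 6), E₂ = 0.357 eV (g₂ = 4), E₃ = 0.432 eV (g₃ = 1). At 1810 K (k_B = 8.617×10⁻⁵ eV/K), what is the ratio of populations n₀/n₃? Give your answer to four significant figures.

k_BT = 8.617×10⁻⁵ × 1810 K = 0.155968 eV.
n₀/n₃ = (g₀/g₃) exp[−(E₀−E₃)/kT] = (3/1) × exp(−(-0.3807 eV)/(0.155968 eV)) = (3/1) × exp(2.44089) = 34.45.

34.45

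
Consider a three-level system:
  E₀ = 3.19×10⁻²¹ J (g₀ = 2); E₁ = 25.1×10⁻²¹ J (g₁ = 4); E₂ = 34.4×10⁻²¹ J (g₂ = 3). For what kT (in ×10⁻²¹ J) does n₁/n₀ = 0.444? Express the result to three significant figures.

n₁/n₀ = (g₁/g₀) exp[−(E₁−E₀)/kT] = 0.444.
⇒ (E₁−E₀)/kT = ln((4/2)/0.444) = ln(4.5045) = 1.5051.
kT = 21.91 ×10⁻²¹ J / 1.5051 = 14.6 ×10⁻²¹ J.

14.6 ×10⁻²¹ J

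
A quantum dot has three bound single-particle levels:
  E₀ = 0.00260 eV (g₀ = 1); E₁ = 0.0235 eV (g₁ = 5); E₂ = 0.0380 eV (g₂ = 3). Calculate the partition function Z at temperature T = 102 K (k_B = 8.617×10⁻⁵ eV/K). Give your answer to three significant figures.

k_BT = 8.617×10⁻⁵ × 102 K = 0.0087893 eV.
Eᵢ/kT = 0.29581, 2.6737, 4.3234.
Z = Σ gᵢe^(−Eᵢ/kT) = 1·e^(−0.29581) + 5·e^(−2.6737) + 3·e^(−4.3234) = 0.74393 + 0.34498 + 0.039764 = 1.1287.

Z = 1.13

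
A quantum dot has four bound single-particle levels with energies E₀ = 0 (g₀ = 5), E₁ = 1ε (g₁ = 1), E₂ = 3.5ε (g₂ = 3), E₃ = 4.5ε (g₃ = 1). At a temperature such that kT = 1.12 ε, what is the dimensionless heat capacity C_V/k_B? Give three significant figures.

0.319

Eᵢ/kT = 0, 0.89286, 3.1250, 4.0179.
Z = Σ gᵢe^(−Eᵢ/kT) = 5·e^(−0) + 1·e^(−0.89286) + 3·e^(−3.1250) + 1·e^(−4.0179) = 5.0000 + 0.40948 + 0.13181 + 0.017991 = 5.5593.
⟨E⟩ = 0.17120 ε, ⟨E²⟩ = 0.42964 ε².
C_V/k_B = (⟨E²⟩ − ⟨E⟩²)/(kT)² = (0.42964 − 0.029309)/1.2544 = 0.319.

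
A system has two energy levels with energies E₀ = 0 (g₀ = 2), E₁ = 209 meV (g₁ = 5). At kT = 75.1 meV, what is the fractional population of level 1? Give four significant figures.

Eᵢ/kT = 0, 2.78296.
Z = Σ gᵢe^(−Eᵢ/kT) = 2·e^(−0) + 5·e^(−2.78296) = 2.00000 + 0.309276 = 2.30928.
P₁ = g₁ e^(−E₁/kT) / Z = 0.309276/2.30928 = 0.1339.

0.1339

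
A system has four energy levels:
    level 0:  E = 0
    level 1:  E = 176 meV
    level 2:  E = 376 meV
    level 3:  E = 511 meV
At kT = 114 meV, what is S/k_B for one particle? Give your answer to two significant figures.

0.63

Eᵢ/kT = 0, 1.544, 3.298, 4.482.
Z = Σ e^(−Eᵢ/kT) = e^(−0) + e^(−1.544) + e^(−3.298) + e^(−4.482) = 1.000 + 0.2135 + 0.03696 + 0.01131 = 1.262.
⟨E⟩ = Σ EᵢPᵢ = 45.37 meV.
S/k_B = ln Z + ⟨E⟩/kT = ln(1.262) + 45.37/114 = 0.2327 + 0.3980 = 0.63.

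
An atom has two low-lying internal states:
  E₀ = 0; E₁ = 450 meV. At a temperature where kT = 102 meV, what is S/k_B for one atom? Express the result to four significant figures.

0.06495

Eᵢ/kT = 0, 4.41176.
Z = Σ e^(−Eᵢ/kT) = e^(−0) + e^(−4.41176) = 1.00000 + 0.0121338 = 1.01213.
⟨E⟩ = Σ EᵢPᵢ = 5.39477 meV.
S/k_B = ln Z + ⟨E⟩/kT = ln(1.01213) + 5.39477/102 = 0.0120570 + 0.0528899 = 0.06495.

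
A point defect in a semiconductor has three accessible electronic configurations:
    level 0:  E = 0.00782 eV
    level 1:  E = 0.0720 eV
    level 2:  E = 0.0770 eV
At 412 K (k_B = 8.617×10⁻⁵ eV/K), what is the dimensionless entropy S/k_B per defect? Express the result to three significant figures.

k_BT = 8.617×10⁻⁵ × 412 K = 0.035502 eV.
Eᵢ/kT = 0.22027, 2.0281, 2.1689.
Z = Σ e^(−Eᵢ/kT) = e^(−0.22027) + e^(−2.0281) + e^(−2.1689) = 0.80230 + 0.13159 + 0.11430 = 1.0482.
⟨E⟩ = Σ EᵢPᵢ = 0.023421 eV.
S/k_B = ln Z + ⟨E⟩/kT = ln(1.0482) + 0.023421/0.035502 = 0.047074 + 0.65971 = 0.707.

0.707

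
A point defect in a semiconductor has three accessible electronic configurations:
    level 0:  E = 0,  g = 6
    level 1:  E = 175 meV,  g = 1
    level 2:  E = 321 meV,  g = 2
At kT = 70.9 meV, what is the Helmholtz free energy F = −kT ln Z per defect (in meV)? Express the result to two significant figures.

Eᵢ/kT = 0, 2.468, 4.528.
Z = Σ gᵢe^(−Eᵢ/kT) = 6·e^(−0) + 1·e^(−2.468) + 2·e^(−4.528) = 6.000 + 0.08475 + 0.02160 = 6.106.
F = −kT ln Z = −70.9 × ln(6.106) = −70.9 × 1.809 = -130 meV.

-130 meV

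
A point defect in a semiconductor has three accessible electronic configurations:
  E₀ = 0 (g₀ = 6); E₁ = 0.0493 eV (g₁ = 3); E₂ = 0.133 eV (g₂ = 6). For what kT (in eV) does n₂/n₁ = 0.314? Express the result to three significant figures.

n₂/n₁ = (g₂/g₁) exp[−(E₂−E₁)/kT] = 0.314.
⇒ (E₂−E₁)/kT = ln((6/3)/0.314) = ln(6.3694) = 1.8515.
kT = 0.0837 eV / 1.8515 = 0.0452 eV.

0.0452 eV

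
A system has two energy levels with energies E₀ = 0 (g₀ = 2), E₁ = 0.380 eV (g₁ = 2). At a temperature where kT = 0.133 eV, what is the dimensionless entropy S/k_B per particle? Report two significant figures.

0.90

Eᵢ/kT = 0, 2.857.
Z = Σ gᵢe^(−Eᵢ/kT) = 2·e^(−0) + 2·e^(−2.857) = 2.000 + 0.1149 = 2.115.
⟨E⟩ = Σ EᵢPᵢ = 0.02064 eV.
S/k_B = ln Z + ⟨E⟩/kT = ln(2.115) + 0.02064/0.133 = 0.7491 + 0.1552 = 0.90.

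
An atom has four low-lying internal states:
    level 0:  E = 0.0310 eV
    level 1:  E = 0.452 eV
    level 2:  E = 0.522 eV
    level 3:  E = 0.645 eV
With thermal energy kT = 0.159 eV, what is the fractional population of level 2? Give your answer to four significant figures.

Eᵢ/kT = 0.194969, 2.84277, 3.28302, 4.05660.
Z = Σ e^(−Eᵢ/kT) = e^(−0.194969) + e^(−2.84277) + e^(−3.28302) + e^(−4.05660) = 0.822860 + 0.0582641 + 0.0375148 + 0.0173078 = 0.935947.
P₂ = e^(−E₂/kT) / Z = 0.0375148/0.935947 = 0.04008.

0.04008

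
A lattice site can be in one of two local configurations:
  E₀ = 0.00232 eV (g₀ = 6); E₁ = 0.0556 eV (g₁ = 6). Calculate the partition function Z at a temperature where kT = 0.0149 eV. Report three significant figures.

Z = 5.28

Eᵢ/kT = 0.15570, 3.7315.
Z = Σ gᵢe^(−Eᵢ/kT) = 6·e^(−0.15570) + 6·e^(−3.7315) = 5.1349 + 0.14374 = 5.2786.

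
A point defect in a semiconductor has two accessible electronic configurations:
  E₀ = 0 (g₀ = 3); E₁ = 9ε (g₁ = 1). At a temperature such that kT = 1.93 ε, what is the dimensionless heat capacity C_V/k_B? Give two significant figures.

0.068

Eᵢ/kT = 0, 4.663.
Z = Σ gᵢe^(−Eᵢ/kT) = 3·e^(−0) + 1·e^(−4.663) = 3.000 + 0.009438 = 3.009.
⟨E⟩ = 0.02823 ε, ⟨E²⟩ = 0.2541 ε².
C_V/k_B = (⟨E²⟩ − ⟨E⟩²)/(kT)² = (0.2541 − 0.0007969)/3.725 = 0.068.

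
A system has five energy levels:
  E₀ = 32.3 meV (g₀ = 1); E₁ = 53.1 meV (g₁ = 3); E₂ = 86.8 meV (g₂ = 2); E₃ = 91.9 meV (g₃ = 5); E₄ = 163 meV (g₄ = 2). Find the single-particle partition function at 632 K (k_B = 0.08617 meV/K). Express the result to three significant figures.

k_BT = 0.08617 × 632 K = 54.459 meV.
Eᵢ/kT = 0.59311, 0.97505, 1.5939, 1.6875, 2.9931.
Z = Σ gᵢe^(−Eᵢ/kT) = 1·e^(−0.59311) + 3·e^(−0.97505) + 2·e^(−1.5939) + 5·e^(−1.6875) + 2·e^(−2.9931) = 0.55261 + 1.1315 + 0.40626 + 0.92491 + 0.10026 = 3.1155.

Z = 3.12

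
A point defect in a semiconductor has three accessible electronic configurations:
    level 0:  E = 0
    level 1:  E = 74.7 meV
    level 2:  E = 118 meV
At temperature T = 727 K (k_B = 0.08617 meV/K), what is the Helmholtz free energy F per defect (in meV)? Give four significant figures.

k_BT = 0.08617 × 727 K = 62.6456 meV.
Eᵢ/kT = 0, 1.19242, 1.88361.
Z = Σ e^(−Eᵢ/kT) = e^(−0) + e^(−1.19242) + e^(−1.88361) = 1.00000 + 0.303486 + 0.152040 = 1.45553.
F = −kT ln Z = −62.6456 × ln(1.45553) = −62.6456 × 0.375370 = -23.52 meV.

-23.52 meV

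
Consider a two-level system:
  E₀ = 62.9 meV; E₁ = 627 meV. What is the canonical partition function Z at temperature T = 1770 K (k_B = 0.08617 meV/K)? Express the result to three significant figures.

Z = 0.678

k_BT = 0.08617 × 1770 K = 152.52 meV.
Eᵢ/kT = 0.41240, 4.1109.
Z = Σ e^(−Eᵢ/kT) = e^(−0.41240) + e^(−4.1109) = 0.66206 + 0.016393 = 0.67845.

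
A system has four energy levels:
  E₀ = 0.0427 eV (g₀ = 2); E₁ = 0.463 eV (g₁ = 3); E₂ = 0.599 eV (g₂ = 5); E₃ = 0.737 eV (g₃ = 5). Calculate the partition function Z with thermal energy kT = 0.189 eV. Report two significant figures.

Eᵢ/kT = 0.2259, 2.450, 3.169, 3.899.
Z = Σ gᵢe^(−Eᵢ/kT) = 2·e^(−0.2259) + 3·e^(−2.450) + 5·e^(−3.169) + 5·e^(−3.899) = 1.596 + 0.2589 + 0.2102 + 0.1013 = 2.166.

Z = 2.2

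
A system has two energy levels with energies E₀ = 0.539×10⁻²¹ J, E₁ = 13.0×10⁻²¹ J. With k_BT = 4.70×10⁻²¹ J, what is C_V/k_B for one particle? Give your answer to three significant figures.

0.433

Eᵢ/kT = 0.11468, 2.7660.
Z = Σ e^(−Eᵢ/kT) = e^(−0.11468) + e^(−2.7660) = 0.89165 + 0.062913 = 0.95456.
⟨E⟩ = 1.3603, ⟨E²⟩ = 11.410.
C_V/k_B = (⟨E²⟩ − ⟨E⟩²)/(kT)² = (11.410 − 1.8504)/22.090 = 0.433.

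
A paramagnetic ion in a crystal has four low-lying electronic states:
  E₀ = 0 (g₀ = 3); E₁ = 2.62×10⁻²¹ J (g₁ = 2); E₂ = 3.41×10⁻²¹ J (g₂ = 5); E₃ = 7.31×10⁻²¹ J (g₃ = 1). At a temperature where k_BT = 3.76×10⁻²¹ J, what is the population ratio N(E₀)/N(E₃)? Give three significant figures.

n₀/n₃ = (g₀/g₃) exp[−(E₀−E₃)/kT] = (3/1) × exp(−(-7.31 ×10⁻²¹ J)/(3.76 ×10⁻²¹ J)) = (3/1) × exp(1.9441) = 21.0.

21.0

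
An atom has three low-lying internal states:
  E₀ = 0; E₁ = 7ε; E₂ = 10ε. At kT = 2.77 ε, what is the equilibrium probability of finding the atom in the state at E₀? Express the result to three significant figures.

Eᵢ/kT = 0, 2.5271, 3.6101.
Z = Σ e^(−Eᵢ/kT) = e^(−0) + e^(−2.5271) + e^(−3.6101) = 1.0000 + 0.079890 + 0.027049 = 1.1069.
P₀ = e^(−E₀/kT) / Z = 1.0000/1.1069 = 0.903.

0.903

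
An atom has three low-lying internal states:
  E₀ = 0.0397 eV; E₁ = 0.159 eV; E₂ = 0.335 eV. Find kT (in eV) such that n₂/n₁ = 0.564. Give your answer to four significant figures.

0.3073 eV

n₂/n₁ = exp[−(E₂−E₁)/kT] = 0.564.
⇒ (E₂−E₁)/kT = ln(1/0.564) = ln(1.77305) = 0.572701.
kT = 0.176 eV / 0.572701 = 0.3073 eV.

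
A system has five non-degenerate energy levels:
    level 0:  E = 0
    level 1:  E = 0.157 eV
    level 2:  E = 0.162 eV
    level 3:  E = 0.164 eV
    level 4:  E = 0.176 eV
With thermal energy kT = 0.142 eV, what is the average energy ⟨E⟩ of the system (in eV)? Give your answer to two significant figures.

0.092 eV

Eᵢ/kT = 0, 1.106, 1.141, 1.155, 1.239.
Z = Σ e^(−Eᵢ/kT) = e^(−0) + e^(−1.106) + e^(−1.141) + e^(−1.155) + e^(−1.239) = 1.000 + 0.3309 + 0.3195 + 0.3151 + 0.2897 = 2.255.
⟨E⟩ = Σ Eᵢ e^(−Eᵢ/kT) / Z = (0·1.000 + 0.157·0.3309 + 0.162·0.3195 + 0.164·0.3151 + 0.176·0.2897) / 2.255 = 0.092 eV.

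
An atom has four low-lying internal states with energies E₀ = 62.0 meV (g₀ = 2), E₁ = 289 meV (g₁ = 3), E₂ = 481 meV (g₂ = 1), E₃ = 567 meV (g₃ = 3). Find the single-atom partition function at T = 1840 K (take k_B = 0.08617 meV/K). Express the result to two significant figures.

Z = 2.0

k_BT = 0.08617 × 1840 K = 158.6 meV.
Eᵢ/kT = 0.3909, 1.822, 3.033, 3.575.
Z = Σ gᵢe^(−Eᵢ/kT) = 2·e^(−0.3909) + 3·e^(−1.822) + 1·e^(−3.033) + 3·e^(−3.575) = 1.353 + 0.4851 + 0.04817 + 0.08405 = 1.970.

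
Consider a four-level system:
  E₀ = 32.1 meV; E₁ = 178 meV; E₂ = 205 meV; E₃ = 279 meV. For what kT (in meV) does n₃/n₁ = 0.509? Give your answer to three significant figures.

150 meV

n₃/n₁ = exp[−(E₃−E₁)/kT] = 0.509.
⇒ (E₃−E₁)/kT = ln(1/0.509) = ln(1.9646) = 0.67529.
kT = 101 meV / 0.67529 = 150 meV.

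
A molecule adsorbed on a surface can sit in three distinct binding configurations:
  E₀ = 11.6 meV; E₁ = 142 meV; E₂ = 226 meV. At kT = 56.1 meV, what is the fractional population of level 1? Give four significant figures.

0.08738

Eᵢ/kT = 0.206774, 2.53119, 4.02852.
Z = Σ e^(−Eᵢ/kT) = e^(−0.206774) + e^(−2.53119) + e^(−4.02852) = 0.813203 + 0.0795643 + 0.0178007 = 0.910568.
P₁ = e^(−E₁/kT) / Z = 0.0795643/0.910568 = 0.08738.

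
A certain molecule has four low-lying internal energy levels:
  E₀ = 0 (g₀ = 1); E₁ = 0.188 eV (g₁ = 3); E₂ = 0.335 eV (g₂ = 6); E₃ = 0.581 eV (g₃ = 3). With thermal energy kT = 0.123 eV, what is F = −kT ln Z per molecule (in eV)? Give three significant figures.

Eᵢ/kT = 0, 1.5285, 2.7236, 4.7236.
Z = Σ gᵢe^(−Eᵢ/kT) = 1·e^(−0) + 3·e^(−1.5285) + 6·e^(−2.7236) + 3·e^(−4.7236) = 1.0000 + 0.65058 + 0.39383 + 0.026649 = 2.0711.
F = −kT ln Z = −0.123 × ln(2.0711) = −0.123 × 0.72808 = -0.0896 eV.

-0.0896 eV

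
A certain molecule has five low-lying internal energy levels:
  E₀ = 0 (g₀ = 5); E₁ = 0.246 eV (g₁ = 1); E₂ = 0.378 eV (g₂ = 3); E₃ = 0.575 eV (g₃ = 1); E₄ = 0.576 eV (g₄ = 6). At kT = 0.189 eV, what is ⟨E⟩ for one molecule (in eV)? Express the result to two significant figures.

Eᵢ/kT = 0, 1.302, 2.000, 3.042, 3.048.
Z = Σ gᵢe^(−Eᵢ/kT) = 5·e^(−0) + 1·e^(−1.302) + 3·e^(−2.000) + 1·e^(−3.042) + 6·e^(−3.048) = 5.000 + 0.2720 + 0.4060 + 0.04774 + 0.2847 = 6.010.
⟨E⟩ = Σ Eᵢ gᵢe^(−Eᵢ/kT) / Z = (0·5.000 + 0.246·0.2720 + 0.378·0.4060 + 0.575·0.04774 + 0.576·0.2847) / 6.010 = 0.069 eV.

0.069 eV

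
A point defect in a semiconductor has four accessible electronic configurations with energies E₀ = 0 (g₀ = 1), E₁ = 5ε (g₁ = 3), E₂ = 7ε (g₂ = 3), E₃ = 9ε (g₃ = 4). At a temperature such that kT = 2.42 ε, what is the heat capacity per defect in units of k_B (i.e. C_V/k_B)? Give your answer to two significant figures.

Eᵢ/kT = 0, 2.066, 2.893, 3.719.
Z = Σ gᵢe^(−Eᵢ/kT) = 1·e^(−0) + 3·e^(−2.066) + 3·e^(−2.893) + 4·e^(−3.719) = 1.000 + 0.3801 + 0.1662 + 0.09703 = 1.643.
⟨E⟩ = 2.396 ε, ⟨E²⟩ = 15.52 ε².
C_V/k_B = (⟨E²⟩ − ⟨E⟩²)/(kT)² = (15.52 − 5.741)/5.856 = 1.7.

1.7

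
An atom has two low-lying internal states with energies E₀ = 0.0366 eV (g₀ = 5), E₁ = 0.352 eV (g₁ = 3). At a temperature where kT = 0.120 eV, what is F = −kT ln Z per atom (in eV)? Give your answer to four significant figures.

-0.1616 eV

Eᵢ/kT = 0.305000, 2.93333.
Z = Σ gᵢe^(−Eᵢ/kT) = 5·e^(−0.305000) + 3·e^(−2.93333) = 3.68562 + 0.159659 = 3.84528.
F = −kT ln Z = −0.120 × ln(3.84528) = −0.120 × 1.34685 = -0.1616 eV.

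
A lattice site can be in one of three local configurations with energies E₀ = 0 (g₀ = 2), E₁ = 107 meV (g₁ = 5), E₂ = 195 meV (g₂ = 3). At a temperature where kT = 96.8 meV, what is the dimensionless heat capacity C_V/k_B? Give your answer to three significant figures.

Eᵢ/kT = 0, 1.1054, 2.0145.
Z = Σ gᵢe^(−Eᵢ/kT) = 2·e^(−0) + 5·e^(−1.1054) + 3·e^(−2.0145) = 2.0000 + 1.6554 + 0.40016 = 4.0556.
⟨E⟩ = 62.915 meV, ⟨E²⟩ = 8425.1 meV².
C_V/k_B = (⟨E²⟩ − ⟨E⟩²)/(kT)² = (8425.1 − 3958.3)/9370.2 = 0.477.

0.477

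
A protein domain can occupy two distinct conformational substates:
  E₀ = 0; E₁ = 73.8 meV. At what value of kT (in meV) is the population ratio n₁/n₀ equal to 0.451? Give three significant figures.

92.7 meV

n₁/n₀ = exp[−(E₁−E₀)/kT] = 0.451.
⇒ (E₁−E₀)/kT = ln(1/0.451) = ln(2.2173) = 0.79629.
kT = 73.8 meV / 0.79629 = 92.7 meV.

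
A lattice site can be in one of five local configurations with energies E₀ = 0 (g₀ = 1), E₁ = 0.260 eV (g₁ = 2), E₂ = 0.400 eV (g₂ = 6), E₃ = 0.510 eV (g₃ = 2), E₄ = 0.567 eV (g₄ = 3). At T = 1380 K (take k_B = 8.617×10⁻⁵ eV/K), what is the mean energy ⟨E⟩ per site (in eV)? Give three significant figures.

0.114 eV

k_BT = 8.617×10⁻⁵ × 1380 K = 0.11891 eV.
Eᵢ/kT = 0, 2.1865, 3.3639, 4.2890, 4.7683.
Z = Σ gᵢe^(−Eᵢ/kT) = 1·e^(−0) + 2·e^(−2.1865) + 6·e^(−3.3639) + 2·e^(−4.2890) + 3·e^(−4.7683) = 1.0000 + 0.22462 + 0.20760 + 0.027437 + 0.025484 = 1.4851.
⟨E⟩ = Σ Eᵢ gᵢe^(−Eᵢ/kT) / Z = (0·1.0000 + 0.260·0.22462 + 0.400·0.20760 + 0.510·0.027437 + 0.567·0.025484) / 1.4851 = 0.114 eV.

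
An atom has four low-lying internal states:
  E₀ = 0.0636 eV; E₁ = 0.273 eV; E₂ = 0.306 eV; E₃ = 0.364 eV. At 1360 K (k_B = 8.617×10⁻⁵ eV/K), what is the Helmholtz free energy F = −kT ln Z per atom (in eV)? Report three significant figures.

0.0266 eV

k_BT = 8.617×10⁻⁵ × 1360 K = 0.11719 eV.
Eᵢ/kT = 0.54271, 2.3296, 2.6111, 3.1061.
Z = Σ e^(−Eᵢ/kT) = e^(−0.54271) + e^(−2.3296) + e^(−2.6111) + e^(−3.1061) = 0.58117 + 0.097335 + 0.073454 + 0.044775 = 0.79673.
F = −kT ln Z = −0.11719 × ln(0.79673) = −0.11719 × -0.22724 = 0.0266 eV.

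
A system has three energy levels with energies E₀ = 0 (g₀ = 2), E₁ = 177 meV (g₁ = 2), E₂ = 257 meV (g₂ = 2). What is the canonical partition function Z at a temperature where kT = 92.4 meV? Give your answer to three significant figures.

Eᵢ/kT = 0, 1.9156, 2.7814.
Z = Σ gᵢe^(−Eᵢ/kT) = 2·e^(−0) + 2·e^(−1.9156) + 2·e^(−2.7814) = 2.0000 + 0.29451 + 0.12390 = 2.4184.

Z = 2.42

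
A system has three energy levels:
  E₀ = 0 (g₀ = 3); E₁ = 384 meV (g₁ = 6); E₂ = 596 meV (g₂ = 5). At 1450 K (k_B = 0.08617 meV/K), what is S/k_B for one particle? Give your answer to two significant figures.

1.5

k_BT = 0.08617 × 1450 K = 124.9 meV.
Eᵢ/kT = 0, 3.074, 4.772.
Z = Σ gᵢe^(−Eᵢ/kT) = 3·e^(−0) + 6·e^(−3.074) + 5·e^(−4.772) = 3.000 + 0.2774 + 0.04232 = 3.320.
⟨E⟩ = Σ EᵢPᵢ = 39.68 meV.
S/k_B = ln Z + ⟨E⟩/kT = ln(3.320) + 39.68/124.9 = 1.200 + 0.3177 = 1.5.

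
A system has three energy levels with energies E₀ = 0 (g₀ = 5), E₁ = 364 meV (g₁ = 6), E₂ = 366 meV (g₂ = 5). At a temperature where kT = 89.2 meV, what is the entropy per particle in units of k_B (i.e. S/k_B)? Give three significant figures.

1.79

Eᵢ/kT = 0, 4.0807, 4.1031.
Z = Σ gᵢe^(−Eᵢ/kT) = 5·e^(−0) + 6·e^(−4.0807) + 5·e^(−4.1031) = 5.0000 + 0.10137 + 0.082607 = 5.1840.
⟨E⟩ = Σ EᵢPᵢ = 12.950 meV.
S/k_B = ln Z + ⟨E⟩/kT = ln(5.1840) + 12.950/89.2 = 1.6456 + 0.14518 = 1.79.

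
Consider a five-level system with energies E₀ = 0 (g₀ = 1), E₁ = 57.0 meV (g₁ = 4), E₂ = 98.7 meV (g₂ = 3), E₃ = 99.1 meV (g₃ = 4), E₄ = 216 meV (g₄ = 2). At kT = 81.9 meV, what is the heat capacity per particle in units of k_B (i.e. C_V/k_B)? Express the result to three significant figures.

0.285

Eᵢ/kT = 0, 0.69597, 1.2051, 1.2100, 2.6374.
Z = Σ gᵢe^(−Eᵢ/kT) = 1·e^(−0) + 4·e^(−0.69597) + 3·e^(−1.2051) + 4·e^(−1.2100) + 2·e^(−2.6374) = 1.0000 + 1.9944 + 0.89899 + 1.1928 + 0.14309 = 5.2293.
⟨E⟩ = 67.222 meV, ⟨E²⟩ = 6430.6 meV².
C_V/k_B = (⟨E²⟩ − ⟨E⟩²)/(kT)² = (6430.6 − 4518.8)/6707.6 = 0.285.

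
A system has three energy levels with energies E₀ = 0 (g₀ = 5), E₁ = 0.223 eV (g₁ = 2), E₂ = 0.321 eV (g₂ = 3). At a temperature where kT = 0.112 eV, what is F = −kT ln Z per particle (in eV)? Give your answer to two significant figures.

Eᵢ/kT = 0, 1.991, 2.866.
Z = Σ gᵢe^(−Eᵢ/kT) = 5·e^(−0) + 2·e^(−1.991) + 3·e^(−2.866) = 5.000 + 0.2731 + 0.1708 = 5.444.
F = −kT ln Z = −0.112 × ln(5.444) = −0.112 × 1.695 = -0.19 eV.

-0.19 eV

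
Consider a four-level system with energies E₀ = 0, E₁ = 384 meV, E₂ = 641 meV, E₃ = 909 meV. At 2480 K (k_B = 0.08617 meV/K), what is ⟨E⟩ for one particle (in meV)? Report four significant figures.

88.24 meV

k_BT = 0.08617 × 2480 K = 213.702 meV.
Eᵢ/kT = 0, 1.79689, 2.99950, 4.25359.
Z = Σ e^(−Eᵢ/kT) = e^(−0) + e^(−1.79689) + e^(−2.99950) + e^(−4.25359) = 1.00000 + 0.165814 + 0.0498120 + 0.0142131 = 1.22984.
⟨E⟩ = Σ Eᵢ e^(−Eᵢ/kT) / Z = (0·1.00000 + 384·0.165814 + 641·0.0498120 + 909·0.0142131) / 1.22984 = 88.24 meV.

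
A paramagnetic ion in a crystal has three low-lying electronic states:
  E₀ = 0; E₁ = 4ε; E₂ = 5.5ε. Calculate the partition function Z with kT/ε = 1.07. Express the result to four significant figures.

Z = 1.030

Eᵢ/kT = 0, 3.73832, 5.14019.
Z = Σ e^(−Eᵢ/kT) = e^(−0) + e^(−3.73832) + e^(−5.14019) = 1.00000 + 0.0237940 + 0.00585658 = 1.02965.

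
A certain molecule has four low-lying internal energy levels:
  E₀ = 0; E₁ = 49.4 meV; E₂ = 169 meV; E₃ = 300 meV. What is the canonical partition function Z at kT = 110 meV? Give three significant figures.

Eᵢ/kT = 0, 0.44909, 1.5364, 2.7273.
Z = Σ e^(−Eᵢ/kT) = e^(−0) + e^(−0.44909) + e^(−1.5364) + e^(−2.7273) = 1.0000 + 0.63821 + 0.21515 + 0.065396 = 1.9188.

Z = 1.92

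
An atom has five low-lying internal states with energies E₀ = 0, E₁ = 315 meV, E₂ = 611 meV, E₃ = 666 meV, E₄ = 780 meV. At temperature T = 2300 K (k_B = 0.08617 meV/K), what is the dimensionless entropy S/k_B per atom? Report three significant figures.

0.771

k_BT = 0.08617 × 2300 K = 198.19 meV.
Eᵢ/kT = 0, 1.5894, 3.0829, 3.3604, 3.9356.
Z = Σ e^(−Eᵢ/kT) = e^(−0) + e^(−1.5894) + e^(−3.0829) + e^(−3.3604) + e^(−3.9356) = 1.0000 + 0.20405 + 0.045826 + 0.034721 + 0.019534 = 1.3041.
⟨E⟩ = Σ EᵢPᵢ = 100.17 meV.
S/k_B = ln Z + ⟨E⟩/kT = ln(1.3041) + 100.17/198.19 = 0.26551 + 0.50542 = 0.771.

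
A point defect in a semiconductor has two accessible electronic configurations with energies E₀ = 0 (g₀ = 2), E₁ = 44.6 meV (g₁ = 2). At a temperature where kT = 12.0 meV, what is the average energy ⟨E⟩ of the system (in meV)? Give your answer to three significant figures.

1.06 meV

Eᵢ/kT = 0, 3.7167.
Z = Σ gᵢe^(−Eᵢ/kT) = 2·e^(−0) + 2·e^(−3.7167) = 2.0000 + 0.048628 = 2.0486.
⟨E⟩ = Σ Eᵢ gᵢe^(−Eᵢ/kT) / Z = (0·2.0000 + 44.6·0.048628) / 2.0486 = 1.06 meV.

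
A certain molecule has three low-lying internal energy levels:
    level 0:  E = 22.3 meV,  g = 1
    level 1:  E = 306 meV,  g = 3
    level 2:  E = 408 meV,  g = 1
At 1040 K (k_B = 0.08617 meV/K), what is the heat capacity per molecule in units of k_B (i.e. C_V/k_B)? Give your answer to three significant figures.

k_BT = 0.08617 × 1040 K = 89.617 meV.
Eᵢ/kT = 0.24884, 3.4145, 4.5527.
Z = Σ gᵢe^(−Eᵢ/kT) = 1·e^(−0.24884) + 3·e^(−3.4145) + 1·e^(−4.5527) = 0.77970 + 0.098679 + 0.010539 = 0.88892.
⟨E⟩ = 58.366 meV, ⟨E²⟩ = 12804 meV².
C_V/k_B = (⟨E²⟩ − ⟨E⟩²)/(kT)² = (12804 − 3406.6)/8031.2 = 1.17.

1.17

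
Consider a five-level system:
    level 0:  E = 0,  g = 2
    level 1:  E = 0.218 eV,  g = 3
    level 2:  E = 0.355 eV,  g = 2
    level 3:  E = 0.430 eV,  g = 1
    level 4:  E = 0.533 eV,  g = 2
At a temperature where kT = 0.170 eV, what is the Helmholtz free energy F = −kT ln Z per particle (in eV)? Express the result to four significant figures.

-0.2002 eV

Eᵢ/kT = 0, 1.28235, 2.08824, 2.52941, 3.13529.
Z = Σ gᵢe^(−Eᵢ/kT) = 2·e^(−0) + 3·e^(−1.28235) + 2·e^(−2.08824) + 1·e^(−2.52941) + 2·e^(−3.13529) = 2.00000 + 0.832154 + 0.247810 + 0.0797060 + 0.0869743 = 3.24664.
F = −kT ln Z = −0.170 × ln(3.24664) = −0.170 × 1.17762 = -0.2002 eV.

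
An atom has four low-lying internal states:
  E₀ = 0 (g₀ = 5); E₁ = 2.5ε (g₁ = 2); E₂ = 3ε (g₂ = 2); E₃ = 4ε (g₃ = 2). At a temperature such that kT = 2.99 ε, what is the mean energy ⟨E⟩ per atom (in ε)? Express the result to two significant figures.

Eᵢ/kT = 0, 0.8361, 1.003, 1.338.
Z = Σ gᵢe^(−Eᵢ/kT) = 5·e^(−0) + 2·e^(−0.8361) + 2·e^(−1.003) + 2·e^(−1.338) = 5.000 + 0.8668 + 0.7336 + 0.5247 = 7.125.
⟨E⟩ = Σ Eᵢ gᵢe^(−Eᵢ/kT) / Z = (0·5.000 + 2.5·0.8668 + 3·0.7336 + 4·0.5247) / 7.125 = 0.91 ε.

0.91 ε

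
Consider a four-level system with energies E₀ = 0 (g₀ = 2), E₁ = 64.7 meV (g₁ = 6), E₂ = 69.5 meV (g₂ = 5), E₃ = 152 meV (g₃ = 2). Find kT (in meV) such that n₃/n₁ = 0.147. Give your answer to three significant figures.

107 meV

n₃/n₁ = (g₃/g₁) exp[−(E₃−E₁)/kT] = 0.147.
⇒ (E₃−E₁)/kT = ln((2/6)/0.147) = ln(2.2676) = 0.81872.
kT = 87.3 meV / 0.81872 = 107 meV.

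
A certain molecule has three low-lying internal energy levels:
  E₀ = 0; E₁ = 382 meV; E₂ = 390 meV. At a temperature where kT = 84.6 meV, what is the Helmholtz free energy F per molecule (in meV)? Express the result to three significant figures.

-1.75 meV

Eᵢ/kT = 0, 4.5154, 4.6099.
Z = Σ e^(−Eᵢ/kT) = e^(−0) + e^(−4.5154) + e^(−4.6099) = 1.0000 + 0.010939 + 0.0099528 = 1.0209.
F = −kT ln Z = −84.6 × ln(1.0209) = −84.6 × 0.020685 = -1.75 meV.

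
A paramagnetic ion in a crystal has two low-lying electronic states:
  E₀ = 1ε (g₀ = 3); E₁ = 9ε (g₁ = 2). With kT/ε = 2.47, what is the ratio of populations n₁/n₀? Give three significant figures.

n₁/n₀ = (g₁/g₀) exp[−(E₁−E₀)/kT] = (2/3) × exp(−(8ε)/(2.47ε)) = (2/3) × exp(-3.2389) = 0.0261.

0.0261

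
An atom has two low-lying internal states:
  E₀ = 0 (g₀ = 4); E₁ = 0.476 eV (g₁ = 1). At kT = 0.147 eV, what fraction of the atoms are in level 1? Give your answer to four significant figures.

0.009714

Eᵢ/kT = 0, 3.23810.
Z = Σ gᵢe^(−Eᵢ/kT) = 4·e^(−0) + 1·e^(−3.23810) = 4.00000 + 0.0392384 = 4.03924.
P₁ = g₁ e^(−E₁/kT) / Z = 0.0392384/4.03924 = 0.009714.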